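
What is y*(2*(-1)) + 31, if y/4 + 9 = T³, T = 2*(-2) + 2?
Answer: 167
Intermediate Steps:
T = -2 (T = -4 + 2 = -2)
y = -68 (y = -36 + 4*(-2)³ = -36 + 4*(-8) = -36 - 32 = -68)
y*(2*(-1)) + 31 = -136*(-1) + 31 = -68*(-2) + 31 = 136 + 31 = 167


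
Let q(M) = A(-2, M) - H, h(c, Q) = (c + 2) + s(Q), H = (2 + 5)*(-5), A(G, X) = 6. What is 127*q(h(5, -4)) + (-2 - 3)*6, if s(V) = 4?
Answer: 5177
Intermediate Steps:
H = -35 (H = 7*(-5) = -35)
h(c, Q) = 6 + c (h(c, Q) = (c + 2) + 4 = (2 + c) + 4 = 6 + c)
q(M) = 41 (q(M) = 6 - 1*(-35) = 6 + 35 = 41)
127*q(h(5, -4)) + (-2 - 3)*6 = 127*41 + (-2 - 3)*6 = 5207 - 5*6 = 5207 - 30 = 5177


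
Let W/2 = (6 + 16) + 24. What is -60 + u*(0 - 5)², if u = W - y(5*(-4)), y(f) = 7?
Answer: 2065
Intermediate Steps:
W = 92 (W = 2*((6 + 16) + 24) = 2*(22 + 24) = 2*46 = 92)
u = 85 (u = 92 - 1*7 = 92 - 7 = 85)
-60 + u*(0 - 5)² = -60 + 85*(0 - 5)² = -60 + 85*(-5)² = -60 + 85*25 = -60 + 2125 = 2065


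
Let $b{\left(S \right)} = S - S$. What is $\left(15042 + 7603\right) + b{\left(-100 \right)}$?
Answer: $22645$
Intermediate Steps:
$b{\left(S \right)} = 0$
$\left(15042 + 7603\right) + b{\left(-100 \right)} = \left(15042 + 7603\right) + 0 = 22645 + 0 = 22645$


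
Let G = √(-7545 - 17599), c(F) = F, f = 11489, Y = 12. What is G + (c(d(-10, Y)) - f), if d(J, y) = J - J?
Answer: -11489 + 2*I*√6286 ≈ -11489.0 + 158.57*I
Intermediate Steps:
d(J, y) = 0
G = 2*I*√6286 (G = √(-25144) = 2*I*√6286 ≈ 158.57*I)
G + (c(d(-10, Y)) - f) = 2*I*√6286 + (0 - 1*11489) = 2*I*√6286 + (0 - 11489) = 2*I*√6286 - 11489 = -11489 + 2*I*√6286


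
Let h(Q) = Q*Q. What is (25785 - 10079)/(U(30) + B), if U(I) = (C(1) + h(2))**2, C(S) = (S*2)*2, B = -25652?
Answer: -7853/12794 ≈ -0.61380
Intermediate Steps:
h(Q) = Q**2
C(S) = 4*S (C(S) = (2*S)*2 = 4*S)
U(I) = 64 (U(I) = (4*1 + 2**2)**2 = (4 + 4)**2 = 8**2 = 64)
(25785 - 10079)/(U(30) + B) = (25785 - 10079)/(64 - 25652) = 15706/(-25588) = 15706*(-1/25588) = -7853/12794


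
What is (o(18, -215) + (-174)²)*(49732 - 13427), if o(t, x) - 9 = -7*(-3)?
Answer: 1100259330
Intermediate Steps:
o(t, x) = 30 (o(t, x) = 9 - 7*(-3) = 9 + 21 = 30)
(o(18, -215) + (-174)²)*(49732 - 13427) = (30 + (-174)²)*(49732 - 13427) = (30 + 30276)*36305 = 30306*36305 = 1100259330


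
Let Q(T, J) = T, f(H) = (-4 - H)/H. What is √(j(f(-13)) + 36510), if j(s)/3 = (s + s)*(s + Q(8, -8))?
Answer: 2*√1541265/13 ≈ 191.00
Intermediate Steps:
f(H) = (-4 - H)/H
j(s) = 6*s*(8 + s) (j(s) = 3*((s + s)*(s + 8)) = 3*((2*s)*(8 + s)) = 3*(2*s*(8 + s)) = 6*s*(8 + s))
√(j(f(-13)) + 36510) = √(6*((-4 - 1*(-13))/(-13))*(8 + (-4 - 1*(-13))/(-13)) + 36510) = √(6*(-(-4 + 13)/13)*(8 - (-4 + 13)/13) + 36510) = √(6*(-1/13*9)*(8 - 1/13*9) + 36510) = √(6*(-9/13)*(8 - 9/13) + 36510) = √(6*(-9/13)*(95/13) + 36510) = √(-5130/169 + 36510) = √(6165060/169) = 2*√1541265/13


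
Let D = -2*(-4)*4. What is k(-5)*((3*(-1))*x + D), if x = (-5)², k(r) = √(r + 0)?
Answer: -43*I*√5 ≈ -96.151*I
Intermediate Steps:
k(r) = √r
x = 25
D = 32 (D = 8*4 = 32)
k(-5)*((3*(-1))*x + D) = √(-5)*((3*(-1))*25 + 32) = (I*√5)*(-3*25 + 32) = (I*√5)*(-75 + 32) = (I*√5)*(-43) = -43*I*√5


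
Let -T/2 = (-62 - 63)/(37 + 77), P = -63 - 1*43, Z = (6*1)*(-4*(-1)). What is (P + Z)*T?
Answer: -10250/57 ≈ -179.82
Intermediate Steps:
Z = 24 (Z = 6*4 = 24)
P = -106 (P = -63 - 43 = -106)
T = 125/57 (T = -2*(-62 - 63)/(37 + 77) = -(-250)/114 = -2*(-125/114) = 125/57 ≈ 2.1930)
(P + Z)*T = (-106 + 24)*(125/57) = -82*125/57 = -10250/57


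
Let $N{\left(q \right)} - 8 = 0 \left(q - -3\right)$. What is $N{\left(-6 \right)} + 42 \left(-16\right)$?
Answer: $-664$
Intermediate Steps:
$N{\left(q \right)} = 8$ ($N{\left(q \right)} = 8 + 0 \left(q - -3\right) = 8 + 0 \left(q + 3\right) = 8 + 0 \left(3 + q\right) = 8 + 0 = 8$)
$N{\left(-6 \right)} + 42 \left(-16\right) = 8 + 42 \left(-16\right) = 8 - 672 = -664$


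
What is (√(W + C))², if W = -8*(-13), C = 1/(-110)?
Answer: 11439/110 ≈ 103.99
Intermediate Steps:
C = -1/110 ≈ -0.0090909
W = 104
(√(W + C))² = (√(104 - 1/110))² = (√(11439/110))² = (3*√139810/110)² = 11439/110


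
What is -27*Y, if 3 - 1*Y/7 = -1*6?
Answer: -1701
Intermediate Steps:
Y = 63 (Y = 21 - (-7)*6 = 21 - 7*(-6) = 21 + 42 = 63)
-27*Y = -27*63 = -3*567 = -1701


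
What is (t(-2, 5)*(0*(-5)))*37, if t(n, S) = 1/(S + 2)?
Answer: 0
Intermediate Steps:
t(n, S) = 1/(2 + S)
(t(-2, 5)*(0*(-5)))*37 = ((0*(-5))/(2 + 5))*37 = (0/7)*37 = ((⅐)*0)*37 = 0*37 = 0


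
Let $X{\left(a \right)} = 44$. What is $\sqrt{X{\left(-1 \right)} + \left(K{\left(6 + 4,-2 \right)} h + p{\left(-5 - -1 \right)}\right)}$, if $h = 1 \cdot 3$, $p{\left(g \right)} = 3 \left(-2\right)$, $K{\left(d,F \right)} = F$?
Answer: $4 \sqrt{2} \approx 5.6569$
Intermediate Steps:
$p{\left(g \right)} = -6$
$h = 3$
$\sqrt{X{\left(-1 \right)} + \left(K{\left(6 + 4,-2 \right)} h + p{\left(-5 - -1 \right)}\right)} = \sqrt{44 - 12} = \sqrt{32} = 4 \sqrt{2}$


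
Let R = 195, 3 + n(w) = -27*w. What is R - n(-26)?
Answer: -504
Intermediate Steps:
n(w) = -3 - 27*w
R - n(-26) = 195 - (-3 - 27*(-26)) = 195 - (-3 + 702) = 195 - 1*699 = 195 - 699 = -504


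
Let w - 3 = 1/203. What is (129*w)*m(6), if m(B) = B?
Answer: 472140/203 ≈ 2325.8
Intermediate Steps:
w = 610/203 (w = 3 + 1/203 = 610/203 ≈ 3.0049)
(129*w)*m(6) = (129*(610/203))*6 = (78690/203)*6 = 472140/203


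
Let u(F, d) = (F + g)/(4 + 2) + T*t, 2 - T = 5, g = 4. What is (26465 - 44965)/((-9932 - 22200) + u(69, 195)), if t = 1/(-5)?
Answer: 555000/963577 ≈ 0.57598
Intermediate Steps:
T = -3 (T = 2 - 1*5 = 2 - 5 = -3)
t = -⅕ ≈ -0.20000
u(F, d) = 19/15 + F/6 (u(F, d) = (F + 4)/(4 + 2) - 3*(-⅕) = (4 + F)/6 + ⅗ = (4 + F)*(⅙) + ⅗ = (⅔ + F/6) + ⅗ = 19/15 + F/6)
(26465 - 44965)/((-9932 - 22200) + u(69, 195)) = (26465 - 44965)/((-9932 - 22200) + (19/15 + (⅙)*69)) = -18500/(-32132 + (19/15 + 23/2)) = -18500/(-32132 + 383/30) = -18500/(-963577/30) = -18500*(-30/963577) = 555000/963577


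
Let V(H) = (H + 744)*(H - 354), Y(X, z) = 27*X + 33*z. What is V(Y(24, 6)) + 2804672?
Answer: 3586952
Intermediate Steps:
V(H) = (-354 + H)*(744 + H) (V(H) = (744 + H)*(-354 + H) = (-354 + H)*(744 + H))
V(Y(24, 6)) + 2804672 = (-263376 + (27*24 + 33*6)² + 390*(27*24 + 33*6)) + 2804672 = (-263376 + (648 + 198)² + 390*(648 + 198)) + 2804672 = (-263376 + 846² + 390*846) + 2804672 = (-263376 + 715716 + 329940) + 2804672 = 782280 + 2804672 = 3586952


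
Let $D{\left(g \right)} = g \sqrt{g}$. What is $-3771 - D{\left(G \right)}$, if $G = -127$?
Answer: $-3771 + 127 i \sqrt{127} \approx -3771.0 + 1431.2 i$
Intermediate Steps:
$D{\left(g \right)} = g^{\frac{3}{2}}$
$-3771 - D{\left(G \right)} = -3771 - \left(-127\right)^{\frac{3}{2}} = -3771 - - 127 i \sqrt{127} = -3771 + 127 i \sqrt{127}$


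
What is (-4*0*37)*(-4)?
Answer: 0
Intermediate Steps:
(-4*0*37)*(-4) = (0*37)*(-4) = 0*(-4) = 0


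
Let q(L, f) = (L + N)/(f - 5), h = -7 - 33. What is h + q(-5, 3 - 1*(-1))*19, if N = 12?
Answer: -173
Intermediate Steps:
h = -40
q(L, f) = (12 + L)/(-5 + f) (q(L, f) = (L + 12)/(f - 5) = (12 + L)/(-5 + f))
h + q(-5, 3 - 1*(-1))*19 = -40 + ((12 - 5)/(-5 + (3 - 1*(-1))))*19 = -40 + (7/(-5 + (3 + 1)))*19 = -40 + (7/(-5 + 4))*19 = -40 + (7/(-1))*19 = -40 - 1*7*19 = -40 - 7*19 = -40 - 133 = -173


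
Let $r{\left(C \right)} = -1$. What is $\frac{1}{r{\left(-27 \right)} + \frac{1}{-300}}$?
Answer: $- \frac{300}{301} \approx -0.99668$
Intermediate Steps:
$\frac{1}{r{\left(-27 \right)} + \frac{1}{-300}} = \frac{1}{-1 + \frac{1}{-300}} = \frac{1}{-1 - \frac{1}{300}} = \frac{1}{- \frac{301}{300}} = - \frac{300}{301}$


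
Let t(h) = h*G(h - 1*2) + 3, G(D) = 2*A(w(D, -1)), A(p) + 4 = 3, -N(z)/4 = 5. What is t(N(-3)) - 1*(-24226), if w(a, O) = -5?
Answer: 24269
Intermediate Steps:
N(z) = -20 (N(z) = -4*5 = -20)
A(p) = -1 (A(p) = -4 + 3 = -1)
G(D) = -2 (G(D) = 2*(-1) = -2)
t(h) = 3 - 2*h (t(h) = h*(-2) + 3 = -2*h + 3 = 3 - 2*h)
t(N(-3)) - 1*(-24226) = (3 - 2*(-20)) - 1*(-24226) = (3 + 40) + 24226 = 43 + 24226 = 24269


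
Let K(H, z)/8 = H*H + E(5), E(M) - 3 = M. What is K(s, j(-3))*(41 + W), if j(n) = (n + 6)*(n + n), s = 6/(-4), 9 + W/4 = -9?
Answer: -2542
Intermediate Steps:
W = -72 (W = -36 + 4*(-9) = -36 - 36 = -72)
E(M) = 3 + M
s = -3/2 (s = 6*(-¼) = -3/2 ≈ -1.5000)
j(n) = 2*n*(6 + n) (j(n) = (6 + n)*(2*n) = 2*n*(6 + n))
K(H, z) = 64 + 8*H² (K(H, z) = 8*(H*H + (3 + 5)) = 8*(H² + 8) = 8*(8 + H²) = 64 + 8*H²)
K(s, j(-3))*(41 + W) = (64 + 8*(-3/2)²)*(41 - 72) = (64 + 8*(9/4))*(-31) = (64 + 18)*(-31) = 82*(-31) = -2542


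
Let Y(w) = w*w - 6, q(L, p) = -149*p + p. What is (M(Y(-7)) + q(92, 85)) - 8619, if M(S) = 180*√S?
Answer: -21199 + 180*√43 ≈ -20019.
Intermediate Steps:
q(L, p) = -148*p
Y(w) = -6 + w² (Y(w) = w² - 6 = -6 + w²)
(M(Y(-7)) + q(92, 85)) - 8619 = (180*√(-6 + (-7)²) - 148*85) - 8619 = (180*√(-6 + 49) - 12580) - 8619 = (180*√43 - 12580) - 8619 = (-12580 + 180*√43) - 8619 = -21199 + 180*√43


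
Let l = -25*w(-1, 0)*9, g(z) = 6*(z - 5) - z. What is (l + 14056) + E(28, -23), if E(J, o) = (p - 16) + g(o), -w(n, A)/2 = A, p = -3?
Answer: 13892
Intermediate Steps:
w(n, A) = -2*A
g(z) = -30 + 5*z (g(z) = 6*(-5 + z) - z = (-30 + 6*z) - z = -30 + 5*z)
E(J, o) = -49 + 5*o (E(J, o) = (-3 - 16) + (-30 + 5*o) = -19 + (-30 + 5*o) = -49 + 5*o)
l = 0 (l = -(-50)*0*9 = -25*0*9 = 0*9 = 0)
(l + 14056) + E(28, -23) = (0 + 14056) + (-49 + 5*(-23)) = 14056 + (-49 - 115) = 14056 - 164 = 13892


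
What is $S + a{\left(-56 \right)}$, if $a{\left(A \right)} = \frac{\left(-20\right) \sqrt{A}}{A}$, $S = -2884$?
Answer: $-2884 + \frac{5 i \sqrt{14}}{7} \approx -2884.0 + 2.6726 i$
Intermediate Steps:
$a{\left(A \right)} = - \frac{20}{\sqrt{A}}$
$S + a{\left(-56 \right)} = -2884 - \frac{20}{2 i \sqrt{14}} = -2884 - 20 \left(- \frac{i \sqrt{14}}{28}\right) = -2884 + \frac{5 i \sqrt{14}}{7}$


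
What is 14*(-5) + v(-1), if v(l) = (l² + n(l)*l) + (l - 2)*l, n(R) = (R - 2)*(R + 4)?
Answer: -57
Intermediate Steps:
n(R) = (-2 + R)*(4 + R)
v(l) = l² + l*(-2 + l) + l*(-8 + l² + 2*l) (v(l) = (l² + (-8 + l² + 2*l)*l) + (l - 2)*l = (l² + l*(-8 + l² + 2*l)) + (-2 + l)*l = (l² + l*(-8 + l² + 2*l)) + l*(-2 + l) = l² + l*(-2 + l) + l*(-8 + l² + 2*l))
14*(-5) + v(-1) = 14*(-5) - (-10 + (-1)² + 4*(-1)) = -70 - (-10 + 1 - 4) = -70 - 1*(-13) = -70 + 13 = -57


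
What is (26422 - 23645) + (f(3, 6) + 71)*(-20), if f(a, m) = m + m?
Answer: 1117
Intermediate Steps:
f(a, m) = 2*m
(26422 - 23645) + (f(3, 6) + 71)*(-20) = (26422 - 23645) + (2*6 + 71)*(-20) = 2777 + (12 + 71)*(-20) = 2777 + 83*(-20) = 2777 - 1660 = 1117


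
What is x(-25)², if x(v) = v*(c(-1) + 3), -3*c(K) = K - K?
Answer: 5625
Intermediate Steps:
c(K) = 0 (c(K) = -(K - K)/3 = -⅓*0 = 0)
x(v) = 3*v (x(v) = v*(0 + 3) = v*3 = 3*v)
x(-25)² = (3*(-25))² = (-75)² = 5625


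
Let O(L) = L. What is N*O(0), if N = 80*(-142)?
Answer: 0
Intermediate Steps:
N = -11360
N*O(0) = -11360*0 = 0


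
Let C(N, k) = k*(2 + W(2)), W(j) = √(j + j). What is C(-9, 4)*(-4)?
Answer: -64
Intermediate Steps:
W(j) = √2*√j (W(j) = √(2*j) = √2*√j)
C(N, k) = 4*k (C(N, k) = k*(2 + √2*√2) = k*(2 + 2) = k*4 = 4*k)
C(-9, 4)*(-4) = (4*4)*(-4) = 16*(-4) = -64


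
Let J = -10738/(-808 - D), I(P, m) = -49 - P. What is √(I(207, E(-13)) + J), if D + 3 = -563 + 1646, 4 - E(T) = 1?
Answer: 3*I*√445/4 ≈ 15.821*I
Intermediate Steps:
E(T) = 3 (E(T) = 4 - 1*1 = 4 - 1 = 3)
D = 1080 (D = -3 + (-563 + 1646) = -3 + 1083 = 1080)
J = 91/16 (J = -10738/(-808 - 1*1080) = -10738/(-808 - 1080) = -10738/(-1888) = -10738*(-1/1888) = 91/16 ≈ 5.6875)
√(I(207, E(-13)) + J) = √((-49 - 1*207) + 91/16) = √((-49 - 207) + 91/16) = √(-256 + 91/16) = √(-4005/16) = 3*I*√445/4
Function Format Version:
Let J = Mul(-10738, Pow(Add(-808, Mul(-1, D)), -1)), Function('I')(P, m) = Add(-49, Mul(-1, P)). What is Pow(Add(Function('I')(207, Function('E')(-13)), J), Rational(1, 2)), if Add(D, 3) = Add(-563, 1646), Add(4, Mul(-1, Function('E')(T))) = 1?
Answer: Mul(Rational(3, 4), I, Pow(445, Rational(1, 2))) ≈ Mul(15.821, I)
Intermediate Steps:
Function('E')(T) = 3 (Function('E')(T) = Add(4, Mul(-1, 1)) = Add(4, -1) = 3)
D = 1080 (D = Add(-3, Add(-563, 1646)) = Add(-3, 1083) = 1080)
J = Rational(91, 16) (J = Mul(-10738, Pow(Add(-808, Mul(-1, 1080)), -1)) = Mul(-10738, Pow(Add(-808, -1080), -1)) = Mul(-10738, Pow(-1888, -1)) = Mul(-10738, Rational(-1, 1888)) = Rational(91, 16) ≈ 5.6875)
Pow(Add(Function('I')(207, Function('E')(-13)), J), Rational(1, 2)) = Pow(Add(Add(-49, Mul(-1, 207)), Rational(91, 16)), Rational(1, 2)) = Pow(Add(Add(-49, -207), Rational(91, 16)), Rational(1, 2)) = Pow(Add(-256, Rational(91, 16)), Rational(1, 2)) = Pow(Rational(-4005, 16), Rational(1, 2)) = Mul(Rational(3, 4), I, Pow(445, Rational(1, 2)))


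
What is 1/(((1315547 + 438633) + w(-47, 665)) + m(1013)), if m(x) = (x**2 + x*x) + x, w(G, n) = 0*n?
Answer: 1/3807531 ≈ 2.6264e-7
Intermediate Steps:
w(G, n) = 0
m(x) = x + 2*x**2 (m(x) = (x**2 + x**2) + x = 2*x**2 + x = x + 2*x**2)
1/(((1315547 + 438633) + w(-47, 665)) + m(1013)) = 1/(((1315547 + 438633) + 0) + 1013*(1 + 2*1013)) = 1/((1754180 + 0) + 1013*(1 + 2026)) = 1/(1754180 + 1013*2027) = 1/(1754180 + 2053351) = 1/3807531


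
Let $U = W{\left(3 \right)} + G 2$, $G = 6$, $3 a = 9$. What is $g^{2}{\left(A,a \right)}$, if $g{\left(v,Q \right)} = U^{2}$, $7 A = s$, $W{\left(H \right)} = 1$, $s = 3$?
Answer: $28561$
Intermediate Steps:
$a = 3$ ($a = \frac{1}{3} \cdot 9 = 3$)
$A = \frac{3}{7}$ ($A = \frac{1}{7} \cdot 3 = \frac{3}{7} \approx 0.42857$)
$U = 13$ ($U = 1 + 6 \cdot 2 = 1 + 12 = 13$)
$g{\left(v,Q \right)} = 169$ ($g{\left(v,Q \right)} = 13^{2} = 169$)
$g^{2}{\left(A,a \right)} = 169^{2} = 28561$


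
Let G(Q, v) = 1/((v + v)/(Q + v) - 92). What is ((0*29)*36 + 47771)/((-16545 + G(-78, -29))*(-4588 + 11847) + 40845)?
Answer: -66783858/167843026339 ≈ -0.00039789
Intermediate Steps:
G(Q, v) = 1/(-92 + 2*v/(Q + v)) (G(Q, v) = 1/((2*v)/(Q + v) - 92) = 1/(2*v/(Q + v) - 92) = 1/(-92 + 2*v/(Q + v)))
((0*29)*36 + 47771)/((-16545 + G(-78, -29))*(-4588 + 11847) + 40845) = ((0*29)*36 + 47771)/((-16545 + (-1*(-78) - 1*(-29))/(2*(45*(-29) + 46*(-78))))*(-4588 + 11847) + 40845) = (0*36 + 47771)/((-16545 + (78 + 29)/(2*(-1305 - 3588)))*7259 + 40845) = (0 + 47771)/((-16545 + (½)*107/(-4893))*7259 + 40845) = 47771/((-16545 + (½)*(-1/4893)*107)*7259 + 40845) = 47771/((-16545 - 107/9786)*7259 + 40845) = 47771/(-161909477/9786*7259 + 40845) = 47771/(-167900127649/1398 + 40845) = 47771/(-167843026339/1398) = 47771*(-1398/167843026339) = -66783858/167843026339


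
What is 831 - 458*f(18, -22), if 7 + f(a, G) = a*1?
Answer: -4207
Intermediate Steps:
f(a, G) = -7 + a (f(a, G) = -7 + a*1 = -7 + a)
831 - 458*f(18, -22) = 831 - 458*(-7 + 18) = 831 - 458*11 = 831 - 5038 = -4207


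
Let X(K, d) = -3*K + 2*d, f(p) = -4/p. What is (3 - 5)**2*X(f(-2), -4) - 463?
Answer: -519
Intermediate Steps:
(3 - 5)**2*X(f(-2), -4) - 463 = (3 - 5)**2*(-(-12)/(-2) + 2*(-4)) - 463 = (-2)**2*(-(-12)*(-1)/2 - 8) - 463 = 4*(-3*2 - 8) - 463 = 4*(-6 - 8) - 463 = 4*(-14) - 463 = -56 - 463 = -519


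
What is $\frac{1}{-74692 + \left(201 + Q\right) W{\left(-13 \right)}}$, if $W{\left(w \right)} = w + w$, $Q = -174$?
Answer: $- \frac{1}{75394} \approx -1.3264 \cdot 10^{-5}$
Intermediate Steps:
$W{\left(w \right)} = 2 w$
$\frac{1}{-74692 + \left(201 + Q\right) W{\left(-13 \right)}} = \frac{1}{-74692 + \left(201 - 174\right) 2 \left(-13\right)} = \frac{1}{-74692 + 27 \left(-26\right)} = \frac{1}{-74692 - 702} = \frac{1}{-75394} = - \frac{1}{75394}$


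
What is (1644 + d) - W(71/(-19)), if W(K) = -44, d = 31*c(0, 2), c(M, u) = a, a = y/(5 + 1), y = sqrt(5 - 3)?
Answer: 1688 + 31*sqrt(2)/6 ≈ 1695.3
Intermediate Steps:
y = sqrt(2) ≈ 1.4142
a = sqrt(2)/6 (a = sqrt(2)/(5 + 1) = sqrt(2)/6 ≈ 0.23570)
c(M, u) = sqrt(2)/6
d = 31*sqrt(2)/6 (d = 31*(sqrt(2)/6) = 31*sqrt(2)/6 ≈ 7.3068)
(1644 + d) - W(71/(-19)) = (1644 + 31*sqrt(2)/6) - 1*(-44) = (1644 + 31*sqrt(2)/6) + 44 = 1688 + 31*sqrt(2)/6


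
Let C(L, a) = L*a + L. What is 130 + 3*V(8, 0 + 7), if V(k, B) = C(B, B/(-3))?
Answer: 102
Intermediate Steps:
C(L, a) = L + L*a
V(k, B) = B*(1 - B/3) (V(k, B) = B*(1 + B/(-3)) = B*(1 + B*(-1/3)) = B*(1 - B/3))
130 + 3*V(8, 0 + 7) = 130 + 3*((0 + 7)*(3 - (0 + 7))/3) = 130 + 3*((1/3)*7*(3 - 1*7)) = 130 + 3*((1/3)*7*(3 - 7)) = 130 + 3*((1/3)*7*(-4)) = 130 + 3*(-28/3) = 130 - 28 = 102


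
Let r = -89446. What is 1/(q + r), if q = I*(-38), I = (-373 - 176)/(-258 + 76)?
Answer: -91/8150017 ≈ -1.1166e-5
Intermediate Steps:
I = 549/182 (I = -549/(-182) = -549*(-1/182) = 549/182 ≈ 3.0165)
q = -10431/91 (q = (549/182)*(-38) = -10431/91 ≈ -114.63)
1/(q + r) = 1/(-10431/91 - 89446) = 1/(-8150017/91) = -91/8150017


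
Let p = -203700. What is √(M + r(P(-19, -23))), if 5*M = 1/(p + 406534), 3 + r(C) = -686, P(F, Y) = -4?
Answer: I*√708664602537930/1014170 ≈ 26.249*I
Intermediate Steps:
r(C) = -689 (r(C) = -3 - 686 = -689)
M = 1/1014170 (M = 1/(5*(-203700 + 406534)) = (⅕)/202834 = (⅕)*(1/202834) = 1/1014170 ≈ 9.8603e-7)
√(M + r(P(-19, -23))) = √(1/1014170 - 689) = √(-698763129/1014170) = I*√708664602537930/1014170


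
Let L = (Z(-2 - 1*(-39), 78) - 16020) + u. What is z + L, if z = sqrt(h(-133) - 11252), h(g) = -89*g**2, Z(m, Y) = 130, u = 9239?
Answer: -6651 + I*sqrt(1585573) ≈ -6651.0 + 1259.2*I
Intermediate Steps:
z = I*sqrt(1585573) (z = sqrt(-89*(-133)**2 - 11252) = sqrt(-89*17689 - 11252) = sqrt(-1574321 - 11252) = sqrt(-1585573) = I*sqrt(1585573) ≈ 1259.2*I)
L = -6651 (L = (130 - 16020) + 9239 = -15890 + 9239 = -6651)
z + L = I*sqrt(1585573) - 6651 = -6651 + I*sqrt(1585573)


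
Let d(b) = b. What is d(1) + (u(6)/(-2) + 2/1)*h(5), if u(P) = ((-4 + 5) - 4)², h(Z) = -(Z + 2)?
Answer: 37/2 ≈ 18.500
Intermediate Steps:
h(Z) = -2 - Z (h(Z) = -(2 + Z) = -2 - Z)
u(P) = 9 (u(P) = (1 - 4)² = (-3)² = 9)
d(1) + (u(6)/(-2) + 2/1)*h(5) = 1 + (9/(-2) + 2/1)*(-2 - 1*5) = 1 + (9*(-½) + 2*1)*(-2 - 5) = 1 + (-9/2 + 2)*(-7) = 1 - 5/2*(-7) = 1 + 35/2 = 37/2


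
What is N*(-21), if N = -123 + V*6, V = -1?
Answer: 2709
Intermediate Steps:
N = -129 (N = -123 - 1*6 = -123 - 6 = -129)
N*(-21) = -129*(-21) = 2709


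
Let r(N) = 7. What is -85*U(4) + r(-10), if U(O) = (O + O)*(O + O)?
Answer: -5433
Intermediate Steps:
U(O) = 4*O**2 (U(O) = (2*O)*(2*O) = 4*O**2)
-85*U(4) + r(-10) = -340*4**2 + 7 = -340*16 + 7 = -85*64 + 7 = -5440 + 7 = -5433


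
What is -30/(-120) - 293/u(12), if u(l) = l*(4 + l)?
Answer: -245/192 ≈ -1.2760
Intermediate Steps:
-30/(-120) - 293/u(12) = -30/(-120) - 293*1/(12*(4 + 12)) = -30*(-1/120) - 293/(12*16) = ¼ - 293/192 = -245/192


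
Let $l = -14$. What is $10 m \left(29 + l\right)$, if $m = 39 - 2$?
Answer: $5550$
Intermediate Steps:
$m = 37$ ($m = 39 - 2 = 37$)
$10 m \left(29 + l\right) = 10 \cdot 37 \left(29 - 14\right) = 370 \cdot 15 = 5550$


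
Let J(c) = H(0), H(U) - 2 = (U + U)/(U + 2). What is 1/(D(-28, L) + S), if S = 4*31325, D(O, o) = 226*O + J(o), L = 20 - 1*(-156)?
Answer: 1/118974 ≈ 8.4052e-6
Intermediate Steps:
H(U) = 2 + 2*U/(2 + U) (H(U) = 2 + (U + U)/(U + 2) = 2 + (2*U)/(2 + U) = 2 + 2*U/(2 + U))
J(c) = 2 (J(c) = 4*(1 + 0)/(2 + 0) = 4*1/2 = 4*(1/2)*1 = 2)
L = 176 (L = 20 + 156 = 176)
D(O, o) = 2 + 226*O (D(O, o) = 226*O + 2 = 2 + 226*O)
S = 125300
1/(D(-28, L) + S) = 1/((2 + 226*(-28)) + 125300) = 1/((2 - 6328) + 125300) = 1/(-6326 + 125300) = 1/118974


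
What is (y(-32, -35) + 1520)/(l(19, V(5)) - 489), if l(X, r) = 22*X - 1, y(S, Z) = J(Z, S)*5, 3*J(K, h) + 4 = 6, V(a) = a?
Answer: -2285/108 ≈ -21.157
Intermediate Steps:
J(K, h) = ⅔ (J(K, h) = -4/3 + (⅓)*6 = -4/3 + 2 = ⅔)
y(S, Z) = 10/3 (y(S, Z) = (⅔)*5 = 10/3)
l(X, r) = -1 + 22*X
(y(-32, -35) + 1520)/(l(19, V(5)) - 489) = (10/3 + 1520)/((-1 + 22*19) - 489) = 4570/(3*((-1 + 418) - 489)) = 4570/(3*(417 - 489)) = (4570/3)/(-72) = (4570/3)*(-1/72) = -2285/108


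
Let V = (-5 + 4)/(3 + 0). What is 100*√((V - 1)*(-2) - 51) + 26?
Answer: 26 + 100*I*√435/3 ≈ 26.0 + 695.22*I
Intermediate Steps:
V = -⅓ (V = -1/3 = -1*⅓ = -⅓ ≈ -0.33333)
100*√((V - 1)*(-2) - 51) + 26 = 100*√((-⅓ - 1)*(-2) - 51) + 26 = 100*√(-4/3*(-2) - 51) + 26 = 100*√(8/3 - 51) + 26 = 100*√(-145/3) + 26 = 100*(I*√435/3) + 26 = 100*I*√435/3 + 26 = 26 + 100*I*√435/3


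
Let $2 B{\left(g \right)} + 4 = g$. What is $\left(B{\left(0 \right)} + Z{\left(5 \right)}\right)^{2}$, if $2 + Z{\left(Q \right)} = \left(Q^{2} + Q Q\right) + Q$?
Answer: $2601$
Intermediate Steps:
$B{\left(g \right)} = -2 + \frac{g}{2}$
$Z{\left(Q \right)} = -2 + Q + 2 Q^{2}$ ($Z{\left(Q \right)} = -2 + \left(\left(Q^{2} + Q Q\right) + Q\right) = -2 + \left(\left(Q^{2} + Q^{2}\right) + Q\right) = -2 + \left(2 Q^{2} + Q\right) = -2 + \left(Q + 2 Q^{2}\right) = -2 + Q + 2 Q^{2}$)
$\left(B{\left(0 \right)} + Z{\left(5 \right)}\right)^{2} = \left(\left(-2 + \frac{1}{2} \cdot 0\right) + \left(-2 + 5 + 2 \cdot 5^{2}\right)\right)^{2} = \left(\left(-2 + 0\right) + \left(-2 + 5 + 2 \cdot 25\right)\right)^{2} = \left(-2 + \left(-2 + 5 + 50\right)\right)^{2} = \left(-2 + 53\right)^{2} = 51^{2} = 2601$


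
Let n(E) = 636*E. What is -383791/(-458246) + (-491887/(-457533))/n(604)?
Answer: 33727388829828517/40270327798688496 ≈ 0.83752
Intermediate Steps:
-383791/(-458246) + (-491887/(-457533))/n(604) = -383791/(-458246) + (-491887/(-457533))/((636*604)) = -383791*(-1/458246) - 491887*(-1/457533)/384144 = 383791/458246 + (491887/457533)*(1/384144) = 383791/458246 + 491887/175758556752 = 33727388829828517/40270327798688496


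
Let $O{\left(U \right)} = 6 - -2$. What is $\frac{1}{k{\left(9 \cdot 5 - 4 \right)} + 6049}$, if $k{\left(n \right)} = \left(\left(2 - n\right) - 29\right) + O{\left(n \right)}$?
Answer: $\frac{1}{5989} \approx 0.00016697$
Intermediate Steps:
$O{\left(U \right)} = 8$ ($O{\left(U \right)} = 6 + 2 = 8$)
$k{\left(n \right)} = -19 - n$ ($k{\left(n \right)} = \left(\left(2 - n\right) - 29\right) + 8 = \left(-27 - n\right) + 8 = -19 - n$)
$\frac{1}{k{\left(9 \cdot 5 - 4 \right)} + 6049} = \frac{1}{\left(-19 - \left(9 \cdot 5 - 4\right)\right) + 6049} = \frac{1}{\left(-19 - \left(45 - 4\right)\right) + 6049} = \frac{1}{\left(-19 - 41\right) + 6049} = \frac{1}{-60 + 6049} = \frac{1}{5989}$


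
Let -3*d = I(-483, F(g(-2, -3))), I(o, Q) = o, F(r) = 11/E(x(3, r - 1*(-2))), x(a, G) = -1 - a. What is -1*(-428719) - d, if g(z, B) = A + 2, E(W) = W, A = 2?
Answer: 428558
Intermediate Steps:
g(z, B) = 4 (g(z, B) = 2 + 2 = 4)
F(r) = -11/4 (F(r) = 11/(-1 - 1*3) = 11/(-1 - 3) = 11/(-4) = 11*(-¼) = -11/4)
d = 161 (d = -⅓*(-483) = 161)
-1*(-428719) - d = -1*(-428719) - 1*161 = 428719 - 161 = 428558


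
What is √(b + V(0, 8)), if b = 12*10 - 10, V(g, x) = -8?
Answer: √102 ≈ 10.100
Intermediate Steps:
b = 110 (b = 120 - 10 = 110)
√(b + V(0, 8)) = √(110 - 8) = √102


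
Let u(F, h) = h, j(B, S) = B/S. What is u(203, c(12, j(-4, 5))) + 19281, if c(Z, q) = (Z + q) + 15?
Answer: 96536/5 ≈ 19307.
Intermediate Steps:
c(Z, q) = 15 + Z + q
u(203, c(12, j(-4, 5))) + 19281 = (15 + 12 - 4/5) + 19281 = (15 + 12 - 4*⅕) + 19281 = (15 + 12 - ⅘) + 19281 = 131/5 + 19281 = 96536/5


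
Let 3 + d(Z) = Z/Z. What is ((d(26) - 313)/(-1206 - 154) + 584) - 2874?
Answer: -622817/272 ≈ -2289.8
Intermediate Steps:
d(Z) = -2 (d(Z) = -3 + Z/Z = -3 + 1 = -2)
((d(26) - 313)/(-1206 - 154) + 584) - 2874 = ((-2 - 313)/(-1206 - 154) + 584) - 2874 = (-315/(-1360) + 584) - 2874 = (-315*(-1/1360) + 584) - 2874 = (63/272 + 584) - 2874 = 158911/272 - 2874 = -622817/272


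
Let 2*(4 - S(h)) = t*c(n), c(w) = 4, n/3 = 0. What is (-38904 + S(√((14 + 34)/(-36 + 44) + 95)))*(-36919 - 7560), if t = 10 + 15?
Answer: 1732457050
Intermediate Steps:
n = 0 (n = 3*0 = 0)
t = 25
S(h) = -46 (S(h) = 4 - 25*4/2 = 4 - ½*100 = 4 - 50 = -46)
(-38904 + S(√((14 + 34)/(-36 + 44) + 95)))*(-36919 - 7560) = (-38904 - 46)*(-36919 - 7560) = -38950*(-44479) = 1732457050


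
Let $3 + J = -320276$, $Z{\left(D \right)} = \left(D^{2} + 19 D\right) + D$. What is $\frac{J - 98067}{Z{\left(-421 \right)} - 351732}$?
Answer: $\frac{418346}{182911} \approx 2.2872$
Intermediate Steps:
$Z{\left(D \right)} = D^{2} + 20 D$
$J = -320279$ ($J = -3 - 320276 = -320279$)
$\frac{J - 98067}{Z{\left(-421 \right)} - 351732} = \frac{-320279 - 98067}{- 421 \left(20 - 421\right) - 351732} = - \frac{418346}{\left(-421\right) \left(-401\right) - 351732} = - \frac{418346}{168821 - 351732} = - \frac{418346}{-182911} = \left(-418346\right) \left(- \frac{1}{182911}\right) = \frac{418346}{182911}$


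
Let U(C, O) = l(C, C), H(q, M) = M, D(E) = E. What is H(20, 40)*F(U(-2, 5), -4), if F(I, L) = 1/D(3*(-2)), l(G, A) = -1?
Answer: -20/3 ≈ -6.6667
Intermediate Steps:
U(C, O) = -1
F(I, L) = -⅙ (F(I, L) = 1/(3*(-2)) = 1/(-6) = -⅙)
H(20, 40)*F(U(-2, 5), -4) = 40*(-⅙) = -20/3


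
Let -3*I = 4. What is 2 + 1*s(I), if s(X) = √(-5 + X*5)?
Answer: 2 + I*√105/3 ≈ 2.0 + 3.4156*I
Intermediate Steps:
I = -4/3 (I = -⅓*4 = -4/3 ≈ -1.3333)
s(X) = √(-5 + 5*X)
2 + 1*s(I) = 2 + 1*√(-5 + 5*(-4/3)) = 2 + 1*√(-5 - 20/3) = 2 + 1*√(-35/3) = 2 + 1*(I*√105/3) = 2 + I*√105/3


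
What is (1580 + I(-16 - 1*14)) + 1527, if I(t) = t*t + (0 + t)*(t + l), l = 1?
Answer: 4877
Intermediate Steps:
I(t) = t² + t*(1 + t) (I(t) = t*t + (0 + t)*(t + 1) = t² + t*(1 + t))
(1580 + I(-16 - 1*14)) + 1527 = (1580 + (-16 - 1*14)*(1 + 2*(-16 - 1*14))) + 1527 = (1580 + (-16 - 14)*(1 + 2*(-16 - 14))) + 1527 = (1580 - 30*(1 + 2*(-30))) + 1527 = (1580 - 30*(1 - 60)) + 1527 = (1580 - 30*(-59)) + 1527 = (1580 + 1770) + 1527 = 3350 + 1527 = 4877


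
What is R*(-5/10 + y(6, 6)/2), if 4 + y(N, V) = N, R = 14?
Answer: 7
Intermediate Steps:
y(N, V) = -4 + N
R*(-5/10 + y(6, 6)/2) = 14*(-5/10 + (-4 + 6)/2) = 14*(-5*⅒ + 2*(½)) = 14*(-½ + 1) = 14*(½) = 7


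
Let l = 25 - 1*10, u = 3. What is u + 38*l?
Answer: 573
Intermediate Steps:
l = 15 (l = 25 - 10 = 15)
u + 38*l = 3 + 38*15 = 3 + 570 = 573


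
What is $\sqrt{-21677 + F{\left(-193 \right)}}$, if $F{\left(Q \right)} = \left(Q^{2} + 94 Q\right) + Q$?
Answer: $3 i \sqrt{307} \approx 52.564 i$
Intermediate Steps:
$F{\left(Q \right)} = Q^{2} + 95 Q$
$\sqrt{-21677 + F{\left(-193 \right)}} = \sqrt{-21677 - 193 \left(95 - 193\right)} = \sqrt{-21677 - -18914} = \sqrt{-21677 + 18914} = \sqrt{-2763} = 3 i \sqrt{307}$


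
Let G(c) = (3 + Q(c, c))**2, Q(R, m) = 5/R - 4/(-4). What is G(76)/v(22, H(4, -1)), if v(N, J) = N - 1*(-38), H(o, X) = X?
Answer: 31827/115520 ≈ 0.27551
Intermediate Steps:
Q(R, m) = 1 + 5/R (Q(R, m) = 5/R - 4*(-1/4) = 5/R + 1 = 1 + 5/R)
G(c) = (3 + (5 + c)/c)**2
v(N, J) = 38 + N (v(N, J) = N + 38 = 38 + N)
G(76)/v(22, H(4, -1)) = ((5 + 4*76)**2/76**2)/(38 + 22) = ((5 + 304)**2/5776)/60 = ((1/5776)*309**2)*(1/60) = ((1/5776)*95481)*(1/60) = (95481/5776)*(1/60) = 31827/115520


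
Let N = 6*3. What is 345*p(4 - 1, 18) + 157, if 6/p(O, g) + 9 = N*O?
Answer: 203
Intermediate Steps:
N = 18
p(O, g) = 6/(-9 + 18*O)
345*p(4 - 1, 18) + 157 = 345*(2/(3*(-1 + 2*(4 - 1)))) + 157 = 345*(2/(3*(-1 + 2*3))) + 157 = 345*(2/(3*(-1 + 6))) + 157 = 345*((2/3)/5) + 157 = 345*((2/3)*(1/5)) + 157 = 345*(2/15) + 157 = 46 + 157 = 203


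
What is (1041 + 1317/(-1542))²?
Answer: 285834583225/264196 ≈ 1.0819e+6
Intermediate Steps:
(1041 + 1317/(-1542))² = (1041 + 1317*(-1/1542))² = (1041 - 439/514)² = (534635/514)² = 285834583225/264196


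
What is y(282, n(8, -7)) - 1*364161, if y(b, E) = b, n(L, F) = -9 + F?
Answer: -363879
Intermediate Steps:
y(282, n(8, -7)) - 1*364161 = 282 - 1*364161 = 282 - 364161 = -363879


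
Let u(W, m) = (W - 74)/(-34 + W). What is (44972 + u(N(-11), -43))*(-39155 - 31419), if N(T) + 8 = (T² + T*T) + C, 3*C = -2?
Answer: -948999191658/299 ≈ -3.1739e+9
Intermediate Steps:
C = -⅔ (C = (⅓)*(-2) = -⅔ ≈ -0.66667)
N(T) = -26/3 + 2*T² (N(T) = -8 + ((T² + T*T) - ⅔) = -8 + ((T² + T²) - ⅔) = -8 + (2*T² - ⅔) = -8 + (-⅔ + 2*T²) = -26/3 + 2*T²)
u(W, m) = (-74 + W)/(-34 + W)
(44972 + u(N(-11), -43))*(-39155 - 31419) = (44972 + (-74 + (-26/3 + 2*(-11)²))/(-34 + (-26/3 + 2*(-11)²)))*(-39155 - 31419) = (44972 + (-74 + (-26/3 + 2*121))/(-34 + (-26/3 + 2*121)))*(-70574) = (44972 + (-74 + (-26/3 + 242))/(-34 + (-26/3 + 242)))*(-70574) = (44972 + (-74 + 700/3)/(-34 + 700/3))*(-70574) = (44972 + (478/3)/(598/3))*(-70574) = (44972 + (3/598)*(478/3))*(-70574) = (44972 + 239/299)*(-70574) = (13446867/299)*(-70574) = -948999191658/299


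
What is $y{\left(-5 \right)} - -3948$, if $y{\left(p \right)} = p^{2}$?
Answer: $3973$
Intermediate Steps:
$y{\left(-5 \right)} - -3948 = \left(-5\right)^{2} - -3948 = 25 + 3948 = 3973$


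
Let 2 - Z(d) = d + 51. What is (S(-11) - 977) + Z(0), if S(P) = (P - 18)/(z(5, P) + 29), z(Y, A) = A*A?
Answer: -153929/150 ≈ -1026.2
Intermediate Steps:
z(Y, A) = A**2
Z(d) = -49 - d (Z(d) = 2 - (d + 51) = 2 - (51 + d) = 2 + (-51 - d) = -49 - d)
S(P) = (-18 + P)/(29 + P**2) (S(P) = (P - 18)/(P**2 + 29) = (-18 + P)/(29 + P**2))
(S(-11) - 977) + Z(0) = ((-18 - 11)/(29 + (-11)**2) - 977) + (-49 - 1*0) = (-29/(29 + 121) - 977) + (-49 + 0) = (-29/150 - 977) - 49 = -146579/150 - 49 = -153929/150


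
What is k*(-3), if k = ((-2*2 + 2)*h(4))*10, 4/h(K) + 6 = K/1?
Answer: -120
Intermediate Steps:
h(K) = 4/(-6 + K) (h(K) = 4/(-6 + K/1) = 4/(-6 + K*1) = 4/(-6 + K))
k = 40 (k = ((-2*2 + 2)*(4/(-6 + 4)))*10 = ((-4 + 2)*(4/(-2)))*10 = -8*(-1)/2*10 = -2*(-2)*10 = 4*10 = 40)
k*(-3) = 40*(-3) = -120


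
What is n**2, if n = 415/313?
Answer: 172225/97969 ≈ 1.7580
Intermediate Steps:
n = 415/313 (n = 415*(1/313) = 415/313 ≈ 1.3259)
n**2 = (415/313)**2 = 172225/97969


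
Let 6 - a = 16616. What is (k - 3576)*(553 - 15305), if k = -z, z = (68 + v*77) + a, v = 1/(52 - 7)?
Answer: -8606213536/45 ≈ -1.9125e+8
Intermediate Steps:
a = -16610 (a = 6 - 1*16616 = 6 - 16616 = -16610)
v = 1/45 ≈ 0.022222
z = -744313/45 (z = (68 + (1/45)*77) - 16610 = (68 + 77/45) - 16610 = 3137/45 - 16610 = -744313/45 ≈ -16540.)
k = 744313/45 (k = -1*(-744313/45) = 744313/45 ≈ 16540.)
(k - 3576)*(553 - 15305) = (744313/45 - 3576)*(553 - 15305) = (583393/45)*(-14752) = -8606213536/45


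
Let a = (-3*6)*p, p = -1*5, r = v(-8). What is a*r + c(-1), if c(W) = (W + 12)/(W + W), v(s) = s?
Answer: -1451/2 ≈ -725.50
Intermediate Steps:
c(W) = (12 + W)/(2*W) (c(W) = (12 + W)/((2*W)) = (12 + W)*(1/(2*W)) = (12 + W)/(2*W))
r = -8
p = -5
a = 90 (a = -3*6*(-5) = -18*(-5) = 90)
a*r + c(-1) = 90*(-8) + (½)*(12 - 1)/(-1) = -720 + (½)*(-1)*11 = -720 - 11/2 = -1451/2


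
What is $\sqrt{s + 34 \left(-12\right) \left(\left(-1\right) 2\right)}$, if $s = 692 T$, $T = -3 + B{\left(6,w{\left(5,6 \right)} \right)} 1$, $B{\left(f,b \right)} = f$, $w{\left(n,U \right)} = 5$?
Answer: $2 \sqrt{723} \approx 53.777$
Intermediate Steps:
$T = 3$ ($T = -3 + 6 \cdot 1 = -3 + 6 = 3$)
$s = 2076$ ($s = 692 \cdot 3 = 2076$)
$\sqrt{s + 34 \left(-12\right) \left(\left(-1\right) 2\right)} = \sqrt{2076 + 34 \left(-12\right) \left(\left(-1\right) 2\right)} = \sqrt{2076 - -816} = \sqrt{2076 + 816} = \sqrt{2892} = 2 \sqrt{723}$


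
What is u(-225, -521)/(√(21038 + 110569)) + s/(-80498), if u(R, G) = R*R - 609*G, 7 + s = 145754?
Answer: -145747/80498 + 122638*√14623/14623 ≈ 1012.4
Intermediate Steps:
s = 145747 (s = -7 + 145754 = 145747)
u(R, G) = R² - 609*G
u(-225, -521)/(√(21038 + 110569)) + s/(-80498) = ((-225)² - 609*(-521))/(√(21038 + 110569)) + 145747/(-80498) = (50625 + 317289)/(√131607) + 145747*(-1/80498) = 367914/((3*√14623)) - 145747/80498 = 367914*(√14623/43869) - 145747/80498 = 122638*√14623/14623 - 145747/80498 = -145747/80498 + 122638*√14623/14623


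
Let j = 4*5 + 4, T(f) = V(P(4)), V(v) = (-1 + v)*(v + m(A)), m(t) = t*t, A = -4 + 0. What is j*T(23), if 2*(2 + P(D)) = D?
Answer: -384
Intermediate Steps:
A = -4
P(D) = -2 + D/2
m(t) = t**2
V(v) = (-1 + v)*(16 + v) (V(v) = (-1 + v)*(v + (-4)**2) = (-1 + v)*(v + 16) = (-1 + v)*(16 + v))
T(f) = -16 (T(f) = -16 + (-2 + (1/2)*4)**2 + 15*(-2 + (1/2)*4) = -16 + (-2 + 2)**2 + 15*(-2 + 2) = -16 + 0**2 + 15*0 = -16 + 0 + 0 = -16)
j = 24 (j = 20 + 4 = 24)
j*T(23) = 24*(-16) = -384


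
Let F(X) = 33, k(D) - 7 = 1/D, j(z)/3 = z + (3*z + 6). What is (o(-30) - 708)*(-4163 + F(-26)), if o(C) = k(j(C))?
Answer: 495069295/171 ≈ 2.8951e+6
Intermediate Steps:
j(z) = 18 + 12*z (j(z) = 3*(z + (3*z + 6)) = 3*(z + (6 + 3*z)) = 3*(6 + 4*z) = 18 + 12*z)
k(D) = 7 + 1/D
o(C) = 7 + 1/(18 + 12*C)
(o(-30) - 708)*(-4163 + F(-26)) = ((127 + 84*(-30))/(6*(3 + 2*(-30))) - 708)*(-4163 + 33) = ((127 - 2520)/(6*(3 - 60)) - 708)*(-4130) = ((⅙)*(-2393)/(-57) - 708)*(-4130) = ((⅙)*(-1/57)*(-2393) - 708)*(-4130) = (2393/342 - 708)*(-4130) = -239743/342*(-4130) = 495069295/171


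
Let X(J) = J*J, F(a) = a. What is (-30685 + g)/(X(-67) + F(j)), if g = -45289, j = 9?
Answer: -37987/2249 ≈ -16.891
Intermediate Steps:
X(J) = J²
(-30685 + g)/(X(-67) + F(j)) = (-30685 - 45289)/((-67)² + 9) = -75974/(4489 + 9) = -75974/4498 = -75974*1/4498 = -37987/2249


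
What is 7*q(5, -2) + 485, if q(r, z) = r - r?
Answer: 485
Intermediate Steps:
q(r, z) = 0
7*q(5, -2) + 485 = 7*0 + 485 = 0 + 485 = 485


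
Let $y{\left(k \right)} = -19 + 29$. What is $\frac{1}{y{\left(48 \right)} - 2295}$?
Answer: $- \frac{1}{2285} \approx -0.00043764$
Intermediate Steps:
$y{\left(k \right)} = 10$
$\frac{1}{y{\left(48 \right)} - 2295} = \frac{1}{10 - 2295} = \frac{1}{-2285} = - \frac{1}{2285}$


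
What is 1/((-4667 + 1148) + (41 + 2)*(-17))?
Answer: -1/4250 ≈ -0.00023529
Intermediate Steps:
1/((-4667 + 1148) + (41 + 2)*(-17)) = 1/(-3519 + 43*(-17)) = 1/(-3519 - 731) = 1/(-4250) = -1/4250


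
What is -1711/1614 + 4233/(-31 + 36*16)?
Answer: 5899567/879630 ≈ 6.7069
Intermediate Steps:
-1711/1614 + 4233/(-31 + 36*16) = -1711*1/1614 + 4233/(-31 + 576) = -1711/1614 + 4233/545 = 5899567/879630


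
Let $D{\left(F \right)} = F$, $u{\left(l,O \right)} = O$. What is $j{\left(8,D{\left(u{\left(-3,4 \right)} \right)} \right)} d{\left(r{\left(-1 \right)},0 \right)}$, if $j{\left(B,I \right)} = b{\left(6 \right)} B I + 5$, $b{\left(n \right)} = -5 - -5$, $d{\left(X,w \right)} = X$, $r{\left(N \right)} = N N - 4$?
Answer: $-15$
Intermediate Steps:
$r{\left(N \right)} = -4 + N^{2}$ ($r{\left(N \right)} = N^{2} - 4 = -4 + N^{2}$)
$b{\left(n \right)} = 0$ ($b{\left(n \right)} = -5 + 5 = 0$)
$j{\left(B,I \right)} = 5$ ($j{\left(B,I \right)} = 0 B I + 5 = 0 I + 5 = 0 + 5 = 5$)
$j{\left(8,D{\left(u{\left(-3,4 \right)} \right)} \right)} d{\left(r{\left(-1 \right)},0 \right)} = 5 \left(-4 + \left(-1\right)^{2}\right) = 5 \left(-4 + 1\right) = 5 \left(-3\right) = -15$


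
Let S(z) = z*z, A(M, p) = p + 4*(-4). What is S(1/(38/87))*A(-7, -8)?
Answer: -45414/361 ≈ -125.80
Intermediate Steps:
A(M, p) = -16 + p (A(M, p) = p - 16 = -16 + p)
S(z) = z²
S(1/(38/87))*A(-7, -8) = (1/(38/87))²*(-16 - 8) = (1/(38*(1/87)))²*(-24) = (1/(38/87))²*(-24) = (87/38)²*(-24) = (7569/1444)*(-24) = -45414/361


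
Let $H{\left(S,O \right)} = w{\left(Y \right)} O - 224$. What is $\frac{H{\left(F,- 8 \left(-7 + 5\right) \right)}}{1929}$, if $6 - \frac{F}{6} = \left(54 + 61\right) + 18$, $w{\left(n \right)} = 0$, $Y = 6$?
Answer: $- \frac{224}{1929} \approx -0.11612$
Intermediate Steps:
$F = -762$ ($F = 36 - 6 \left(\left(54 + 61\right) + 18\right) = 36 - 6 \left(115 + 18\right) = 36 - 798 = -762$)
$H{\left(S,O \right)} = -224$ ($H{\left(S,O \right)} = 0 O - 224 = 0 - 224 = -224$)
$\frac{H{\left(F,- 8 \left(-7 + 5\right) \right)}}{1929} = - \frac{224}{1929}$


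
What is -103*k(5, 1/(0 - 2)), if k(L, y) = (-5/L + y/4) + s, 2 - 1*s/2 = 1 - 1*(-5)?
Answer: 7519/8 ≈ 939.88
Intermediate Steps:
s = -8 (s = 4 - 2*(1 - 1*(-5)) = 4 - 2*(1 + 5) = 4 - 2*6 = 4 - 12 = -8)
k(L, y) = -8 - 5/L + y/4 (k(L, y) = (-5/L + y/4) - 8 = -8 - 5/L + y/4)
-103*k(5, 1/(0 - 2)) = -103*(-8 - 5/5 + 1/(4*(0 - 2))) = -103*(-8 - 5*⅕ + (¼)/(-2)) = -103*(-8 - 1 + (¼)*(-½)) = -103*(-8 - 1 - ⅛) = -103*(-73/8) = 7519/8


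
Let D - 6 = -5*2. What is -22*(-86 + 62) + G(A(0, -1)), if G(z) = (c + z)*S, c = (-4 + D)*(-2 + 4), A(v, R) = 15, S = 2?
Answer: 526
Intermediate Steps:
D = -4 (D = 6 - 5*2 = 6 - 10 = -4)
c = -16 (c = (-4 - 4)*(-2 + 4) = -8*2 = -16)
G(z) = -32 + 2*z (G(z) = (-16 + z)*2 = -32 + 2*z)
-22*(-86 + 62) + G(A(0, -1)) = -22*(-86 + 62) + (-32 + 2*15) = -22*(-24) + (-32 + 30) = 528 - 2 = 526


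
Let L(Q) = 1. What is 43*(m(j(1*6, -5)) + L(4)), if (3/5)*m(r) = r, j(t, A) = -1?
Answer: -86/3 ≈ -28.667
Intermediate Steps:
m(r) = 5*r/3
43*(m(j(1*6, -5)) + L(4)) = 43*((5/3)*(-1) + 1) = 43*(-5/3 + 1) = 43*(-⅔) = -86/3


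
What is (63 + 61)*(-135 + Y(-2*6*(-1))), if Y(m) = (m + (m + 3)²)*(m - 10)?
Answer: 42036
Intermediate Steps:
Y(m) = (-10 + m)*(m + (3 + m)²) (Y(m) = (m + (3 + m)²)*(-10 + m) = (-10 + m)*(m + (3 + m)²))
(63 + 61)*(-135 + Y(-2*6*(-1))) = (63 + 61)*(-135 + (-90 + (-2*6*(-1))³ - 61*(-2*6)*(-1) - 3*(-2*6*(-1))²)) = 124*(-135 + (-90 + (-12*(-1))³ - (-732)*(-1) - 3*(-12*(-1))²)) = 124*(-135 + (-90 + 12³ - 61*12 - 3*12²)) = 124*(-135 + (-90 + 1728 - 732 - 3*144)) = 124*(-135 + (-90 + 1728 - 732 - 432)) = 124*(-135 + 474) = 124*339 = 42036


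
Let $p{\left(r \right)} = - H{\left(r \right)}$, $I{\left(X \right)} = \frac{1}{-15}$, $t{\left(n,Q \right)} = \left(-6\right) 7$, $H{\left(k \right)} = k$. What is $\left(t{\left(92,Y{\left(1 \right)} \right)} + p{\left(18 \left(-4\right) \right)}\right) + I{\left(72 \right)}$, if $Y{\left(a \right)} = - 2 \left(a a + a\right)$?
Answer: $\frac{449}{15} \approx 29.933$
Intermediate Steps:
$Y{\left(a \right)} = - 2 a - 2 a^{2}$ ($Y{\left(a \right)} = - 2 \left(a^{2} + a\right) = - 2 \left(a + a^{2}\right) = - 2 a - 2 a^{2}$)
$t{\left(n,Q \right)} = -42$
$I{\left(X \right)} = - \frac{1}{15}$
$p{\left(r \right)} = - r$
$\left(t{\left(92,Y{\left(1 \right)} \right)} + p{\left(18 \left(-4\right) \right)}\right) + I{\left(72 \right)} = \left(-42 - 18 \left(-4\right)\right) - \frac{1}{15} = \left(-42 - -72\right) - \frac{1}{15} = \left(-42 + 72\right) - \frac{1}{15} = 30 - \frac{1}{15} = \frac{449}{15}$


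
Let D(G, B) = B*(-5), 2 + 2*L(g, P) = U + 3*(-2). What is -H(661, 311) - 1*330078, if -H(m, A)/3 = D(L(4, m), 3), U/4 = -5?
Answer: -330123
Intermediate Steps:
U = -20 (U = 4*(-5) = -20)
L(g, P) = -14 (L(g, P) = -1 + (-20 + 3*(-2))/2 = -1 + (-20 - 6)/2 = -1 + (½)*(-26) = -1 - 13 = -14)
D(G, B) = -5*B
H(m, A) = 45 (H(m, A) = -(-15)*3 = -3*(-15) = 45)
-H(661, 311) - 1*330078 = -1*45 - 1*330078 = -45 - 330078 = -330123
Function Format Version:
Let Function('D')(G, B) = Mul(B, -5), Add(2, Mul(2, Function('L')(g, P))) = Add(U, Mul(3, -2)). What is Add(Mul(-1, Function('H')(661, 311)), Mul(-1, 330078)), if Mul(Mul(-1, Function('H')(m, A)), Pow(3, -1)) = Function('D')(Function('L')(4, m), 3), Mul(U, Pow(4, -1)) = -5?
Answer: -330123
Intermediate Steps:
U = -20 (U = Mul(4, -5) = -20)
Function('L')(g, P) = -14 (Function('L')(g, P) = Add(-1, Mul(Rational(1, 2), Add(-20, Mul(3, -2)))) = Add(-1, Mul(Rational(1, 2), Add(-20, -6))) = Add(-1, Mul(Rational(1, 2), -26)) = Add(-1, -13) = -14)
Function('D')(G, B) = Mul(-5, B)
Function('H')(m, A) = 45 (Function('H')(m, A) = Mul(-3, Mul(-5, 3)) = Mul(-3, -15) = 45)
Add(Mul(-1, Function('H')(661, 311)), Mul(-1, 330078)) = Add(Mul(-1, 45), Mul(-1, 330078)) = Add(-45, -330078) = -330123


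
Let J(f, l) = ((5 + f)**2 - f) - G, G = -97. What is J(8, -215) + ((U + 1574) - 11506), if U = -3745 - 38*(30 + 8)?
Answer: -14863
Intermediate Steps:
J(f, l) = 97 + (5 + f)**2 - f (J(f, l) = ((5 + f)**2 - f) - 1*(-97) = ((5 + f)**2 - f) + 97 = 97 + (5 + f)**2 - f)
U = -5189 (U = -3745 - 38*38 = -3745 - 1*1444 = -3745 - 1444 = -5189)
J(8, -215) + ((U + 1574) - 11506) = (97 + (5 + 8)**2 - 1*8) + ((-5189 + 1574) - 11506) = (97 + 13**2 - 8) + (-3615 - 11506) = (97 + 169 - 8) - 15121 = 258 - 15121 = -14863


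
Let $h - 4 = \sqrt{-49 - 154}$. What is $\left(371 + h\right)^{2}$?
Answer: $\left(375 + i \sqrt{203}\right)^{2} \approx 1.4042 \cdot 10^{5} + 10686.0 i$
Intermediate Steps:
$h = 4 + i \sqrt{203}$ ($h = 4 + \sqrt{-49 - 154} = 4 + \sqrt{-203} = 4 + i \sqrt{203} \approx 4.0 + 14.248 i$)
$\left(371 + h\right)^{2} = \left(371 + \left(4 + i \sqrt{203}\right)\right)^{2} = \left(375 + i \sqrt{203}\right)^{2}$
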